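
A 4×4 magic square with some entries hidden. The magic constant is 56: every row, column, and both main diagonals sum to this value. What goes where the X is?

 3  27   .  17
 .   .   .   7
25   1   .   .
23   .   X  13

21

Using row 1: 3 + 27 + 17 + ? → (1,3) = 56 − 47 = 9.
The remaining cell in column 1 is (2,1) = 56 − 51 = 5.
Column 4 must total 56; the given cells sum to 37, so (3,4) = 19.
Anti-diagonal needs 56; the known cells sum to 41, so (2,3) = 15.
Row 2 needs 56; the known cells sum to 27, so (2,2) = 29.
Using row 3: 25 + 1 + 19 + ? → (3,3) = 56 − 45 = 11.
Column 2 must total 56; the given cells sum to 57, so (4,2) = -1.
Column 3 must total 56; the given cells sum to 35, so (4,3) = 21.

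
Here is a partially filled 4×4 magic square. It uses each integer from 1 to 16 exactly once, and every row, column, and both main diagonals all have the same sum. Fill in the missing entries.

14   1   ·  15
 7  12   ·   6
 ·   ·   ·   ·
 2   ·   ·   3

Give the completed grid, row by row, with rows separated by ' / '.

14 1 4 15 / 7 12 9 6 / 11 8 5 10 / 2 13 16 3

The entries are 1 through 16, which sum to 136, so each line sums to 136/4 = 34.
Row 1 needs 34; the known cells sum to 30, so (1,3) = 4.
Row 2 must total 34; the given cells sum to 25, so (2,3) = 9.
From column 1, 34 − (14 + 7 + 2) gives (3,1) = 11.
Using column 4: 15 + 6 + 3 + ? → (3,4) = 34 − 24 = 10.
The remaining cell in main diagonal is (3,3) = 34 − 29 = 5.
Anti-diagonal: 15 + 9 + 2 + ? = 34, so (3,2) = 8.
The remaining cell in column 2 is (4,2) = 34 − 21 = 13.
Column 3 must total 34; the given cells sum to 18, so (4,3) = 16.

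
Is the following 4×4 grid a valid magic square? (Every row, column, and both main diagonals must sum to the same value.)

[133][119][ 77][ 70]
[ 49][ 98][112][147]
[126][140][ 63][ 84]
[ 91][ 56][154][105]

Row 1: 133 + 119 + 77 + 70 = 399.
Row 2: 49 + 98 + 112 + 147 = 406.
Row 3: 126 + 140 + 63 + 84 = 413.
Row 4: 91 + 56 + 154 + 105 = 406.
Column 1: 133 + 49 + 126 + 91 = 399.
Column 2: 119 + 98 + 140 + 56 = 413.
Column 3: 77 + 112 + 63 + 154 = 406.
Column 4: 70 + 147 + 84 + 105 = 406.
Main diagonal: 133 + 98 + 63 + 105 = 399.
Anti-diagonal: 70 + 112 + 140 + 91 = 413.

No — column 4 sums to 406 but column 1 sums to 399.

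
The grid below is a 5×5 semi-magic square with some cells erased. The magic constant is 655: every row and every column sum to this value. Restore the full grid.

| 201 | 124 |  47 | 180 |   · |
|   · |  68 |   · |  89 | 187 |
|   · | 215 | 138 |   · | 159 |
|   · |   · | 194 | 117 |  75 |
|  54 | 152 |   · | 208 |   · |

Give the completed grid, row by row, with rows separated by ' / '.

Row 1 must total 655; the given cells sum to 552, so (1,5) = 103.
From column 2, 655 − (124 + 68 + 215 + 152) gives (4,2) = 96.
Column 4 needs 655; the known cells sum to 594, so (3,4) = 61.
Column 5 needs 655; the known cells sum to 524, so (5,5) = 131.
Row 3 must total 655; the given cells sum to 573, so (3,1) = 82.
Row 4 needs 655; the known cells sum to 482, so (4,1) = 173.
From row 5, 655 − (54 + 152 + 208 + 131) gives (5,3) = 110.
The remaining cell in column 1 is (2,1) = 655 − 510 = 145.
Using column 3: 47 + 138 + 194 + 110 + ? → (2,3) = 655 − 489 = 166.

201 124 47 180 103 / 145 68 166 89 187 / 82 215 138 61 159 / 173 96 194 117 75 / 54 152 110 208 131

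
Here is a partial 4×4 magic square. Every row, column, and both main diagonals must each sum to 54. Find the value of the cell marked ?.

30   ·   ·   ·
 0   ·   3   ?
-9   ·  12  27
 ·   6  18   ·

36

Row 3 must total 54; the given cells sum to 30, so (3,2) = 24.
Column 1 needs 54; the known cells sum to 21, so (4,1) = 33.
Column 3: 3 + 12 + 18 + ? = 54, so (1,3) = 21.
Anti-diagonal: 3 + 24 + 33 + ? = 54, so (1,4) = -6.
Using row 1: 30 + 21 + (-6) + ? → (1,2) = 54 − 45 = 9.
Row 4 needs 54; the known cells sum to 57, so (4,4) = -3.
The remaining cell in column 2 is (2,2) = 54 − 39 = 15.
The remaining cell in column 4 is (2,4) = 54 − 18 = 36.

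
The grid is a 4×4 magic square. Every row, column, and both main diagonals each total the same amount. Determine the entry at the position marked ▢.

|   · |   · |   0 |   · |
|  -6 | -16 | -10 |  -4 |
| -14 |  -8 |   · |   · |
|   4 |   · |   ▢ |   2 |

Row 2 is complete and sums to -36; that is the magic constant.
Column 1 must total -36; the given cells sum to -16, so (1,1) = -20.
Main diagonal: -20 + (-16) + 2 + ? = -36, so (3,3) = -2.
The remaining cell in anti-diagonal is (1,4) = -36 − (-14) = -22.
The remaining cell in row 1 is (1,2) = -36 − (-42) = 6.
Using row 3: -14 + (-8) + (-2) + ? → (3,4) = -36 − (-24) = -12.
Column 2: 6 + (-16) + (-8) + ? = -36, so (4,2) = -18.
Column 3 needs -36; the known cells sum to -12, so (4,3) = -24.

-24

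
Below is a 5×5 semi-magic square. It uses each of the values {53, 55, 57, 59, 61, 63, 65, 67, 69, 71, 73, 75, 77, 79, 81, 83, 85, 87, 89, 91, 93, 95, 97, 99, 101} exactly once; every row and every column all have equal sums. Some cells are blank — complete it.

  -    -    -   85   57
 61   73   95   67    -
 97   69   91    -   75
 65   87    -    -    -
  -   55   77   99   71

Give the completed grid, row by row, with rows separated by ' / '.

79 101 63 85 57 / 61 73 95 67 89 / 97 69 91 53 75 / 65 87 59 81 93 / 83 55 77 99 71

The 25 entries sum to 1925, so each line sums to 1925/5 = 385.
Using row 2: 61 + 73 + 95 + 67 + ? → (2,5) = 385 − 296 = 89.
Using row 3: 97 + 69 + 91 + 75 + ? → (3,4) = 385 − 332 = 53.
Row 5 must total 385; the given cells sum to 302, so (5,1) = 83.
Using column 1: 61 + 97 + 65 + 83 + ? → (1,1) = 385 − 306 = 79.
Column 2: 73 + 69 + 87 + 55 + ? = 385, so (1,2) = 101.
Column 4: 85 + 67 + 53 + 99 + ? = 385, so (4,4) = 81.
Column 5: 57 + 89 + 75 + 71 + ? = 385, so (4,5) = 93.
Row 1 must total 385; the given cells sum to 322, so (1,3) = 63.
Row 4 needs 385; the known cells sum to 326, so (4,3) = 59.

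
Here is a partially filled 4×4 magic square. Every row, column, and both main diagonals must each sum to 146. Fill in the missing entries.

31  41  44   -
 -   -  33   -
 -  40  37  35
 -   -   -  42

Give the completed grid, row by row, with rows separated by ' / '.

Row 1 needs 146; the known cells sum to 116, so (1,4) = 30.
Row 3 needs 146; the known cells sum to 112, so (3,1) = 34.
From column 3, 146 − (44 + 33 + 37) gives (4,3) = 32.
From column 4, 146 − (30 + 35 + 42) gives (2,4) = 39.
Main diagonal must total 146; the given cells sum to 110, so (2,2) = 36.
Anti-diagonal needs 146; the known cells sum to 103, so (4,1) = 43.
Row 2: 36 + 33 + 39 + ? = 146, so (2,1) = 38.
Row 4: 43 + 32 + 42 + ? = 146, so (4,2) = 29.

31 41 44 30 / 38 36 33 39 / 34 40 37 35 / 43 29 32 42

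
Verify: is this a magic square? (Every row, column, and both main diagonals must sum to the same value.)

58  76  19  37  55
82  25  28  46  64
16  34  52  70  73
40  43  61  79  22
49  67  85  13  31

Yes

Row 1: 58 + 76 + 19 + 37 + 55 = 245.
Row 2: 82 + 25 + 28 + 46 + 64 = 245.
Row 3: 16 + 34 + 52 + 70 + 73 = 245.
Row 4: 40 + 43 + 61 + 79 + 22 = 245.
Row 5: 49 + 67 + 85 + 13 + 31 = 245.
Column 1: 58 + 82 + 16 + 40 + 49 = 245.
Column 2: 76 + 25 + 34 + 43 + 67 = 245.
Column 3: 19 + 28 + 52 + 61 + 85 = 245.
Column 4: 37 + 46 + 70 + 79 + 13 = 245.
Column 5: 55 + 64 + 73 + 22 + 31 = 245.
Main diagonal: 58 + 25 + 52 + 79 + 31 = 245.
Anti-diagonal: 55 + 46 + 52 + 43 + 49 = 245.
All lines sum to 245.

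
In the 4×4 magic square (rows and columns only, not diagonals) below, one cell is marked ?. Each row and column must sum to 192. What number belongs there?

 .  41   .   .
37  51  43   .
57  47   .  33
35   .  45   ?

59

Row 2 needs 192; the known cells sum to 131, so (2,4) = 61.
Using row 3: 57 + 47 + 33 + ? → (3,3) = 192 − 137 = 55.
The remaining cell in column 1 is (1,1) = 192 − 129 = 63.
Column 2 must total 192; the given cells sum to 139, so (4,2) = 53.
Column 3 needs 192; the known cells sum to 143, so (1,3) = 49.
Row 1 must total 192; the given cells sum to 153, so (1,4) = 39.
Using row 4: 35 + 53 + 45 + ? → (4,4) = 192 − 133 = 59.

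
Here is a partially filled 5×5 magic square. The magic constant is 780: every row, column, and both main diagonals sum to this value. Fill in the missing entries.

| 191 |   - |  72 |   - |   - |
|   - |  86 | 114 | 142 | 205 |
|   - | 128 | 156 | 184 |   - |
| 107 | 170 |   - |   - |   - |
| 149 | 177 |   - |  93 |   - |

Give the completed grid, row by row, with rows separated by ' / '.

Row 2 must total 780; the given cells sum to 547, so (2,1) = 233.
The remaining cell in column 1 is (3,1) = 780 − 680 = 100.
The remaining cell in column 2 is (1,2) = 780 − 561 = 219.
The remaining cell in anti-diagonal is (1,5) = 780 − 617 = 163.
From row 1, 780 − (191 + 219 + 72 + 163) gives (1,4) = 135.
Row 3: 100 + 128 + 156 + 184 + ? = 780, so (3,5) = 212.
The remaining cell in column 4 is (4,4) = 780 − 554 = 226.
The remaining cell in main diagonal is (5,5) = 780 − 659 = 121.
Using row 5: 149 + 177 + 93 + 121 + ? → (5,3) = 780 − 540 = 240.
The remaining cell in column 3 is (4,3) = 780 − 582 = 198.
Column 5: 163 + 205 + 212 + 121 + ? = 780, so (4,5) = 79.

191 219 72 135 163 / 233 86 114 142 205 / 100 128 156 184 212 / 107 170 198 226 79 / 149 177 240 93 121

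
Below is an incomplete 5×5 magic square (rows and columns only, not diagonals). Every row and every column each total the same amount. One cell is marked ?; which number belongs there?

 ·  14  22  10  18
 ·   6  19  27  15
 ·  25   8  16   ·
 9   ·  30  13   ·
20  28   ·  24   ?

Column 4 is complete and sums to 90; that is the magic constant.
Row 1: 14 + 22 + 10 + 18 + ? = 90, so (1,1) = 26.
Row 2 needs 90; the known cells sum to 67, so (2,1) = 23.
Column 1: 26 + 23 + 9 + 20 + ? = 90, so (3,1) = 12.
Column 2 must total 90; the given cells sum to 73, so (4,2) = 17.
Column 3 needs 90; the known cells sum to 79, so (5,3) = 11.
From row 3, 90 − (12 + 25 + 8 + 16) gives (3,5) = 29.
Row 4 must total 90; the given cells sum to 69, so (4,5) = 21.
Row 5: 20 + 28 + 11 + 24 + ? = 90, so (5,5) = 7.

7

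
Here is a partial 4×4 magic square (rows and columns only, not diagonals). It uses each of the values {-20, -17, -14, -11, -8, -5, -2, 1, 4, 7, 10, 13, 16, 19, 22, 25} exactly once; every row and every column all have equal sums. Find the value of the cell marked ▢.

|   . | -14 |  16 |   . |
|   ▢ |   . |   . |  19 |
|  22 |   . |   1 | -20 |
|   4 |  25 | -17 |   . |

The 16 entries sum to 40, so each line sums to 40/4 = 10.
Row 3: 22 + 1 + (-20) + ? = 10, so (3,2) = 7.
Using row 4: 4 + 25 + (-17) + ? → (4,4) = 10 − 12 = -2.
Column 2: -14 + 7 + 25 + ? = 10, so (2,2) = -8.
Column 3 needs 10; the known cells sum to 0, so (2,3) = 10.
Column 4: 19 + (-20) + (-2) + ? = 10, so (1,4) = 13.
Using row 1: -14 + 16 + 13 + ? → (1,1) = 10 − 15 = -5.
From row 2, 10 − (-8 + 10 + 19) gives (2,1) = -11.

-11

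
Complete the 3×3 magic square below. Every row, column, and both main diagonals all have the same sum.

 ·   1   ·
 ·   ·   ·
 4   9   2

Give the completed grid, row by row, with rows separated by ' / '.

Row 3 is already complete: 4 + 9 + 2 = 15, so that is the magic constant.
Column 2: 1 + 9 + ? = 15, so (2,2) = 5.
From main diagonal, 15 − (5 + 2) gives (1,1) = 8.
Anti-diagonal: 5 + 4 + ? = 15, so (1,3) = 6.
Using column 1: 8 + 4 + ? → (2,1) = 15 − 12 = 3.
The remaining cell in column 3 is (2,3) = 15 − 8 = 7.

8 1 6 / 3 5 7 / 4 9 2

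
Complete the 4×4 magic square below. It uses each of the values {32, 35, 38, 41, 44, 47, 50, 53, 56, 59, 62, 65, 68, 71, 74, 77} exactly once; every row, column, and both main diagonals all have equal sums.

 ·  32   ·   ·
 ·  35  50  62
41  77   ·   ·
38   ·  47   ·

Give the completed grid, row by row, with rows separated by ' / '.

68 32 65 53 / 71 35 50 62 / 41 77 56 44 / 38 74 47 59

The 16 entries sum to 872, so each line sums to 872/4 = 218.
From row 2, 218 − (35 + 50 + 62) gives (2,1) = 71.
Column 1 needs 218; the known cells sum to 150, so (1,1) = 68.
The remaining cell in column 2 is (4,2) = 218 − 144 = 74.
Anti-diagonal must total 218; the given cells sum to 165, so (1,4) = 53.
From row 1, 218 − (68 + 32 + 53) gives (1,3) = 65.
The remaining cell in row 4 is (4,4) = 218 − 159 = 59.
Column 3 must total 218; the given cells sum to 162, so (3,3) = 56.
Column 4: 53 + 62 + 59 + ? = 218, so (3,4) = 44.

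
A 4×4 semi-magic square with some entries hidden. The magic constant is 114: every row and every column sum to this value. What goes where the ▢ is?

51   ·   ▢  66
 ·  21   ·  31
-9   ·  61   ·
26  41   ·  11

From row 4, 114 − (26 + 41 + 11) gives (4,3) = 36.
Column 1: 51 + (-9) + 26 + ? = 114, so (2,1) = 46.
From column 4, 114 − (66 + 31 + 11) gives (3,4) = 6.
Row 2 must total 114; the given cells sum to 98, so (2,3) = 16.
Using row 3: -9 + 61 + 6 + ? → (3,2) = 114 − 58 = 56.
From column 2, 114 − (21 + 56 + 41) gives (1,2) = -4.
Using column 3: 16 + 61 + 36 + ? → (1,3) = 114 − 113 = 1.

1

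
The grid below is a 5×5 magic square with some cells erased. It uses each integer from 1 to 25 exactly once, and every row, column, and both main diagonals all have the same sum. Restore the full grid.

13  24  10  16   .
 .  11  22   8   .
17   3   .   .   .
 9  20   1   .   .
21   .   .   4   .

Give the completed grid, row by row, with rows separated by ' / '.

13 24 10 16 2 / 5 11 22 8 19 / 17 3 14 25 6 / 9 20 1 12 23 / 21 7 18 4 15

The entries are 1 through 25, which sum to 325, so each line sums to 325/5 = 65.
From row 1, 65 − (13 + 24 + 10 + 16) gives (1,5) = 2.
The remaining cell in column 1 is (2,1) = 65 − 60 = 5.
Column 2: 24 + 11 + 3 + 20 + ? = 65, so (5,2) = 7.
The remaining cell in anti-diagonal is (3,3) = 65 − 51 = 14.
Row 2 must total 65; the given cells sum to 46, so (2,5) = 19.
Column 3: 10 + 22 + 14 + 1 + ? = 65, so (5,3) = 18.
Row 5: 21 + 7 + 18 + 4 + ? = 65, so (5,5) = 15.
Main diagonal needs 65; the known cells sum to 53, so (4,4) = 12.
Row 4: 9 + 20 + 1 + 12 + ? = 65, so (4,5) = 23.
Using column 4: 16 + 8 + 12 + 4 + ? → (3,4) = 65 − 40 = 25.
Column 5 needs 65; the known cells sum to 59, so (3,5) = 6.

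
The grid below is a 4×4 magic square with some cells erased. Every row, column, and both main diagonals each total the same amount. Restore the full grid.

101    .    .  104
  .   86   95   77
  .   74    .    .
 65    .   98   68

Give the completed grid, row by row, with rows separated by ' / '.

Anti-diagonal is already complete: 104 + 95 + 74 + 65 = 338, so that is the magic constant.
The remaining cell in row 2 is (2,1) = 338 − 258 = 80.
Row 4: 65 + 98 + 68 + ? = 338, so (4,2) = 107.
From column 1, 338 − (101 + 80 + 65) gives (3,1) = 92.
Using column 2: 86 + 74 + 107 + ? → (1,2) = 338 − 267 = 71.
Column 4 needs 338; the known cells sum to 249, so (3,4) = 89.
The remaining cell in main diagonal is (3,3) = 338 − 255 = 83.
Row 1: 101 + 71 + 104 + ? = 338, so (1,3) = 62.

101 71 62 104 / 80 86 95 77 / 92 74 83 89 / 65 107 98 68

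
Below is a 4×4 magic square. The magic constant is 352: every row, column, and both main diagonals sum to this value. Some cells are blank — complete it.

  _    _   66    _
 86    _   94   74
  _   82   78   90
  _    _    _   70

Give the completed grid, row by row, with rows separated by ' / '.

Row 2 needs 352; the known cells sum to 254, so (2,2) = 98.
Using row 3: 82 + 78 + 90 + ? → (3,1) = 352 − 250 = 102.
Column 3: 66 + 94 + 78 + ? = 352, so (4,3) = 114.
Column 4 must total 352; the given cells sum to 234, so (1,4) = 118.
Main diagonal must total 352; the given cells sum to 246, so (1,1) = 106.
Using anti-diagonal: 118 + 94 + 82 + ? → (4,1) = 352 − 294 = 58.
From row 1, 352 − (106 + 66 + 118) gives (1,2) = 62.
Using row 4: 58 + 114 + 70 + ? → (4,2) = 352 − 242 = 110.

106 62 66 118 / 86 98 94 74 / 102 82 78 90 / 58 110 114 70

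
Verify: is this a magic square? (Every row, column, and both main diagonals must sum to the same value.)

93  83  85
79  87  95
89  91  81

Row 1: 93 + 83 + 85 = 261.
Row 2: 79 + 87 + 95 = 261.
Row 3: 89 + 91 + 81 = 261.
Column 1: 93 + 79 + 89 = 261.
Column 2: 83 + 87 + 91 = 261.
Column 3: 85 + 95 + 81 = 261.
Main diagonal: 93 + 87 + 81 = 261.
Anti-diagonal: 85 + 87 + 89 = 261.
All lines sum to 261.

Yes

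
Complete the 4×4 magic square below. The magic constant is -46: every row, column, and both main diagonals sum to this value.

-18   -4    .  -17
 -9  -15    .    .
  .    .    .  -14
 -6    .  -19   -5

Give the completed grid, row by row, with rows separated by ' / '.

-18 -4 -7 -17 / -9 -15 -12 -10 / -13 -11 -8 -14 / -6 -16 -19 -5

Row 1 must total -46; the given cells sum to -39, so (1,3) = -7.
Row 4 must total -46; the given cells sum to -30, so (4,2) = -16.
Using column 1: -18 + (-9) + (-6) + ? → (3,1) = -46 − (-33) = -13.
Column 2 must total -46; the given cells sum to -35, so (3,2) = -11.
The remaining cell in column 4 is (2,4) = -46 − (-36) = -10.
From main diagonal, -46 − (-18 + (-15) + (-5)) gives (3,3) = -8.
From anti-diagonal, -46 − (-17 + (-11) + (-6)) gives (2,3) = -12.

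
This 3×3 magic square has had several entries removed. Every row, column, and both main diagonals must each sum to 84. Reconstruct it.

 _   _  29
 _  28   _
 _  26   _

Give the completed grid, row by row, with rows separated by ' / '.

The remaining cell in column 2 is (1,2) = 84 − 54 = 30.
Anti-diagonal must total 84; the given cells sum to 57, so (3,1) = 27.
Row 1 needs 84; the known cells sum to 59, so (1,1) = 25.
The remaining cell in row 3 is (3,3) = 84 − 53 = 31.
Column 1 must total 84; the given cells sum to 52, so (2,1) = 32.
The remaining cell in column 3 is (2,3) = 84 − 60 = 24.

25 30 29 / 32 28 24 / 27 26 31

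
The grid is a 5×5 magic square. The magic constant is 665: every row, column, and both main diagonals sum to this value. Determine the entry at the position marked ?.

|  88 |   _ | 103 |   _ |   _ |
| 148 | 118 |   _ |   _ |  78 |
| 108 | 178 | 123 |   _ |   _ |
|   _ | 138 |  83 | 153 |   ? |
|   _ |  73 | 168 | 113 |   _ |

Using column 2: 118 + 178 + 138 + 73 + ? → (1,2) = 665 − 507 = 158.
From column 3, 665 − (103 + 123 + 83 + 168) gives (2,3) = 188.
Using main diagonal: 88 + 118 + 123 + 153 + ? → (5,5) = 665 − 482 = 183.
Row 2: 148 + 118 + 188 + 78 + ? = 665, so (2,4) = 133.
From row 5, 665 − (73 + 168 + 113 + 183) gives (5,1) = 128.
Using column 1: 88 + 148 + 108 + 128 + ? → (4,1) = 665 − 472 = 193.
From anti-diagonal, 665 − (133 + 123 + 138 + 128) gives (1,5) = 143.
The remaining cell in row 1 is (1,4) = 665 − 492 = 173.
Row 4: 193 + 138 + 83 + 153 + ? = 665, so (4,5) = 98.

98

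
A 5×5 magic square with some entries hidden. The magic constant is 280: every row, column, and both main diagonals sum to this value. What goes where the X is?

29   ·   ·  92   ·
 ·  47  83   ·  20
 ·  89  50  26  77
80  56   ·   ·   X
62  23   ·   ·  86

The remaining cell in row 3 is (3,1) = 280 − 242 = 38.
The remaining cell in column 1 is (2,1) = 280 − 209 = 71.
Column 2: 47 + 89 + 56 + 23 + ? = 280, so (1,2) = 65.
Main diagonal must total 280; the given cells sum to 212, so (4,4) = 68.
From row 2, 280 − (71 + 47 + 83 + 20) gives (2,4) = 59.
Column 4 needs 280; the known cells sum to 245, so (5,4) = 35.
Anti-diagonal must total 280; the given cells sum to 227, so (1,5) = 53.
Row 1 must total 280; the given cells sum to 239, so (1,3) = 41.
Row 5: 62 + 23 + 35 + 86 + ? = 280, so (5,3) = 74.
Column 3 needs 280; the known cells sum to 248, so (4,3) = 32.
The remaining cell in column 5 is (4,5) = 280 − 236 = 44.

44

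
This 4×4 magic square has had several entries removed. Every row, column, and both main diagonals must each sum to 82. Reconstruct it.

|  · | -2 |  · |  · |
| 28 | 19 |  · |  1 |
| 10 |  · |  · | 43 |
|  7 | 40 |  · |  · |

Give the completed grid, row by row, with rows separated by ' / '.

37 -2 31 16 / 28 19 34 1 / 10 25 4 43 / 7 40 13 22

From row 2, 82 − (28 + 19 + 1) gives (2,3) = 34.
Column 1: 28 + 10 + 7 + ? = 82, so (1,1) = 37.
Column 2 must total 82; the given cells sum to 57, so (3,2) = 25.
The remaining cell in anti-diagonal is (1,4) = 82 − 66 = 16.
Row 1 must total 82; the given cells sum to 51, so (1,3) = 31.
From row 3, 82 − (10 + 25 + 43) gives (3,3) = 4.
From column 3, 82 − (31 + 34 + 4) gives (4,3) = 13.
Column 4: 16 + 1 + 43 + ? = 82, so (4,4) = 22.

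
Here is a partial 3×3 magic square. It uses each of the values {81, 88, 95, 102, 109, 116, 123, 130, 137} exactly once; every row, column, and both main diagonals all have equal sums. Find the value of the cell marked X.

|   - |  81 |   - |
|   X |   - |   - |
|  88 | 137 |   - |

123

The 9 entries sum to 981, so each line sums to 981/3 = 327.
Row 3 must total 327; the given cells sum to 225, so (3,3) = 102.
From column 2, 327 − (81 + 137) gives (2,2) = 109.
Main diagonal needs 327; the known cells sum to 211, so (1,1) = 116.
Anti-diagonal: 109 + 88 + ? = 327, so (1,3) = 130.
Column 1: 116 + 88 + ? = 327, so (2,1) = 123.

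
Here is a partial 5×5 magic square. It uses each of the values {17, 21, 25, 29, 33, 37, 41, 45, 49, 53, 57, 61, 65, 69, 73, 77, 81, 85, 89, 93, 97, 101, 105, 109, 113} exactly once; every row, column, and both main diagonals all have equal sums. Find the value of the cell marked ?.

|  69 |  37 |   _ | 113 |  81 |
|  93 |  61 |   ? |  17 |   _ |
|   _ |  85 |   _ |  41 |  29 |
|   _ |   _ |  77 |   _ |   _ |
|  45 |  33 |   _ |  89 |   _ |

The 25 entries sum to 1625, so each line sums to 1625/5 = 325.
Row 1 needs 325; the known cells sum to 300, so (1,3) = 25.
Column 2 needs 325; the known cells sum to 216, so (4,2) = 109.
From column 4, 325 − (113 + 17 + 41 + 89) gives (4,4) = 65.
Anti-diagonal needs 325; the known cells sum to 252, so (3,3) = 73.
Row 3 needs 325; the known cells sum to 228, so (3,1) = 97.
Column 1: 69 + 93 + 97 + 45 + ? = 325, so (4,1) = 21.
Main diagonal: 69 + 61 + 73 + 65 + ? = 325, so (5,5) = 57.
The remaining cell in row 4 is (4,5) = 325 − 272 = 53.
Row 5 must total 325; the given cells sum to 224, so (5,3) = 101.
Column 3 needs 325; the known cells sum to 276, so (2,3) = 49.

49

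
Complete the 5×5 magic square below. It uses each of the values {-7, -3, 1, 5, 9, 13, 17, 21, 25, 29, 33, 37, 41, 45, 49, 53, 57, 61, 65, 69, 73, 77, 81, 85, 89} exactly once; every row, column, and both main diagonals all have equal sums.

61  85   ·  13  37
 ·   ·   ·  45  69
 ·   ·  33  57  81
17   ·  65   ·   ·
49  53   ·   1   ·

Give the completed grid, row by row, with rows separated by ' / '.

61 85 9 13 37 / 73 -3 21 45 69 / 5 29 33 57 81 / 17 41 65 89 -7 / 49 53 77 1 25

The 25 entries sum to 1025, so each line sums to 1025/5 = 205.
Using row 1: 61 + 85 + 13 + 37 + ? → (1,3) = 205 − 196 = 9.
Column 4 needs 205; the known cells sum to 116, so (4,4) = 89.
The remaining cell in anti-diagonal is (4,2) = 205 − 164 = 41.
Using row 4: 17 + 41 + 65 + 89 + ? → (4,5) = 205 − 212 = -7.
Column 5 needs 205; the known cells sum to 180, so (5,5) = 25.
From main diagonal, 205 − (61 + 33 + 89 + 25) gives (2,2) = -3.
Row 5 must total 205; the given cells sum to 128, so (5,3) = 77.
The remaining cell in column 2 is (3,2) = 205 − 176 = 29.
Column 3 needs 205; the known cells sum to 184, so (2,3) = 21.
Row 2 needs 205; the known cells sum to 132, so (2,1) = 73.
Row 3 must total 205; the given cells sum to 200, so (3,1) = 5.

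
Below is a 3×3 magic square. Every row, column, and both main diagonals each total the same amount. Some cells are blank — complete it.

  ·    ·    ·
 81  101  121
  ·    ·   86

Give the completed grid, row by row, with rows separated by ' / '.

116 91 96 / 81 101 121 / 106 111 86

Row 2 is already complete: 81 + 101 + 121 = 303, so that is the magic constant.
Column 3 must total 303; the given cells sum to 207, so (1,3) = 96.
From main diagonal, 303 − (101 + 86) gives (1,1) = 116.
Anti-diagonal must total 303; the given cells sum to 197, so (3,1) = 106.
Row 1 needs 303; the known cells sum to 212, so (1,2) = 91.
From row 3, 303 − (106 + 86) gives (3,2) = 111.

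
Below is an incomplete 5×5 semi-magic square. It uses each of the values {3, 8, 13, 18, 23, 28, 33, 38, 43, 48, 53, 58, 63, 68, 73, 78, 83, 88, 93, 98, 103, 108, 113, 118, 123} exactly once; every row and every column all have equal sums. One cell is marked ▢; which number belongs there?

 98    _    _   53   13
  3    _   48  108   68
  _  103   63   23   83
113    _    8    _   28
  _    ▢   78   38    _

The 25 entries sum to 1575, so each line sums to 1575/5 = 315.
The remaining cell in row 2 is (2,2) = 315 − 227 = 88.
Row 3 needs 315; the known cells sum to 272, so (3,1) = 43.
Column 1 needs 315; the known cells sum to 257, so (5,1) = 58.
The remaining cell in column 3 is (1,3) = 315 − 197 = 118.
Using column 4: 53 + 108 + 23 + 38 + ? → (4,4) = 315 − 222 = 93.
Column 5: 13 + 68 + 83 + 28 + ? = 315, so (5,5) = 123.
Row 1 must total 315; the given cells sum to 282, so (1,2) = 33.
Row 4: 113 + 8 + 93 + 28 + ? = 315, so (4,2) = 73.
The remaining cell in row 5 is (5,2) = 315 − 297 = 18.

18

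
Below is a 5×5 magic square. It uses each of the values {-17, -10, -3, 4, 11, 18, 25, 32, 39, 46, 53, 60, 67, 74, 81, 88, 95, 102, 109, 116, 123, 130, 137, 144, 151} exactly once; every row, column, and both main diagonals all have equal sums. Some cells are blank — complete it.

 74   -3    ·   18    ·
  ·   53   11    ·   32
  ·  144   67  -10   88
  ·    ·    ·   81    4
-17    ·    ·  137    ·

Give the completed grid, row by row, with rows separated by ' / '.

74 -3 95 18 151 / 130 53 11 109 32 / 46 144 67 -10 88 / 102 25 123 81 4 / -17 116 39 137 60

The 25 entries sum to 1675, so each line sums to 1675/5 = 335.
Row 3: 144 + 67 + (-10) + 88 + ? = 335, so (3,1) = 46.
The remaining cell in column 4 is (2,4) = 335 − 226 = 109.
Main diagonal must total 335; the given cells sum to 275, so (5,5) = 60.
Using row 2: 53 + 11 + 109 + 32 + ? → (2,1) = 335 − 205 = 130.
Column 1 must total 335; the given cells sum to 233, so (4,1) = 102.
Using column 5: 32 + 88 + 4 + 60 + ? → (1,5) = 335 − 184 = 151.
The remaining cell in anti-diagonal is (4,2) = 335 − 310 = 25.
Row 1 must total 335; the given cells sum to 240, so (1,3) = 95.
Row 4: 102 + 25 + 81 + 4 + ? = 335, so (4,3) = 123.
Column 2 must total 335; the given cells sum to 219, so (5,2) = 116.
The remaining cell in column 3 is (5,3) = 335 − 296 = 39.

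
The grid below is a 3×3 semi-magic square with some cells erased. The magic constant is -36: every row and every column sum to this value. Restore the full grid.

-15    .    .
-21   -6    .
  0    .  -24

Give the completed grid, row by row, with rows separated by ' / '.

-15 -18 -3 / -21 -6 -9 / 0 -12 -24

Row 2: -21 + (-6) + ? = -36, so (2,3) = -9.
From row 3, -36 − (0 + (-24)) gives (3,2) = -12.
From column 2, -36 − (-6 + (-12)) gives (1,2) = -18.
Column 3: -9 + (-24) + ? = -36, so (1,3) = -3.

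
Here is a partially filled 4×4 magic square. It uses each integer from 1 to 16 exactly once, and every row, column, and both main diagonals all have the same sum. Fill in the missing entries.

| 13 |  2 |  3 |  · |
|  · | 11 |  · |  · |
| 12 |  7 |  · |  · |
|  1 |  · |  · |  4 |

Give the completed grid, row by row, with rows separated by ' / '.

The entries are 1 through 16, which sum to 136, so each line sums to 136/4 = 34.
The remaining cell in row 1 is (1,4) = 34 − 18 = 16.
The remaining cell in column 1 is (2,1) = 34 − 26 = 8.
Column 2: 2 + 11 + 7 + ? = 34, so (4,2) = 14.
From main diagonal, 34 − (13 + 11 + 4) gives (3,3) = 6.
The remaining cell in anti-diagonal is (2,3) = 34 − 24 = 10.
Using row 2: 8 + 11 + 10 + ? → (2,4) = 34 − 29 = 5.
Row 3 must total 34; the given cells sum to 25, so (3,4) = 9.
From row 4, 34 − (1 + 14 + 4) gives (4,3) = 15.

13 2 3 16 / 8 11 10 5 / 12 7 6 9 / 1 14 15 4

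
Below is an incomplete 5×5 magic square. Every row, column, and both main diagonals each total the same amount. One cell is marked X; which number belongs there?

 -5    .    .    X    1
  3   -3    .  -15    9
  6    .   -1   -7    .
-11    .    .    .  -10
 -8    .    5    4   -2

7

Column 1 is complete and sums to -15; that is the magic constant.
Row 2 must total -15; the given cells sum to -6, so (2,3) = -9.
Using row 5: -8 + 5 + 4 + (-2) + ? → (5,2) = -15 − (-1) = -14.
Column 5: 1 + 9 + (-10) + (-2) + ? = -15, so (3,5) = -13.
Using main diagonal: -5 + (-3) + (-1) + (-2) + ? → (4,4) = -15 − (-11) = -4.
Anti-diagonal needs -15; the known cells sum to -23, so (4,2) = 8.
Row 3 needs -15; the known cells sum to -15, so (3,2) = 0.
Row 4 needs -15; the known cells sum to -17, so (4,3) = 2.
From column 2, -15 − (-3 + 0 + 8 + (-14)) gives (1,2) = -6.
Column 3 must total -15; the given cells sum to -3, so (1,3) = -12.
Column 4 must total -15; the given cells sum to -22, so (1,4) = 7.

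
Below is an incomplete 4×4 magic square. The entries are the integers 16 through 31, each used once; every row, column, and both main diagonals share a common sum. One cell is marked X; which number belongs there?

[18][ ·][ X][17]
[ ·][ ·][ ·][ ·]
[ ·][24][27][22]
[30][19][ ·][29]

28

The entries are 16 through 31, which sum to 376, so each line sums to 376/4 = 94.
Using row 3: 24 + 27 + 22 + ? → (3,1) = 94 − 73 = 21.
The remaining cell in row 4 is (4,3) = 94 − 78 = 16.
Using column 1: 18 + 21 + 30 + ? → (2,1) = 94 − 69 = 25.
Column 4 must total 94; the given cells sum to 68, so (2,4) = 26.
Main diagonal: 18 + 27 + 29 + ? = 94, so (2,2) = 20.
Anti-diagonal must total 94; the given cells sum to 71, so (2,3) = 23.
Column 2 must total 94; the given cells sum to 63, so (1,2) = 31.
Column 3 must total 94; the given cells sum to 66, so (1,3) = 28.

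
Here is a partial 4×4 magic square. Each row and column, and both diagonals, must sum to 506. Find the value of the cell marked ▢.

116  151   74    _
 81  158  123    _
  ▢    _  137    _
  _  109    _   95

Row 1: 116 + 151 + 74 + ? = 506, so (1,4) = 165.
Row 2 must total 506; the given cells sum to 362, so (2,4) = 144.
Column 2 needs 506; the known cells sum to 418, so (3,2) = 88.
From column 3, 506 − (74 + 123 + 137) gives (4,3) = 172.
Column 4 must total 506; the given cells sum to 404, so (3,4) = 102.
Anti-diagonal must total 506; the given cells sum to 376, so (4,1) = 130.
From row 3, 506 − (88 + 137 + 102) gives (3,1) = 179.

179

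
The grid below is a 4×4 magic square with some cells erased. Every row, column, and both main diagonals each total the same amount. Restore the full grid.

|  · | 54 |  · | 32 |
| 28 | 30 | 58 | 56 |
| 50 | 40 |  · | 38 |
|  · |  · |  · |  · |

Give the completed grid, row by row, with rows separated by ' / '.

52 54 34 32 / 28 30 58 56 / 50 40 44 38 / 42 48 36 46

Row 2 is already complete: 28 + 30 + 58 + 56 = 172, so that is the magic constant.
Row 3 needs 172; the known cells sum to 128, so (3,3) = 44.
Column 2: 54 + 30 + 40 + ? = 172, so (4,2) = 48.
Column 4 must total 172; the given cells sum to 126, so (4,4) = 46.
Using main diagonal: 30 + 44 + 46 + ? → (1,1) = 172 − 120 = 52.
Using anti-diagonal: 32 + 58 + 40 + ? → (4,1) = 172 − 130 = 42.
Row 1 must total 172; the given cells sum to 138, so (1,3) = 34.
From row 4, 172 − (42 + 48 + 46) gives (4,3) = 36.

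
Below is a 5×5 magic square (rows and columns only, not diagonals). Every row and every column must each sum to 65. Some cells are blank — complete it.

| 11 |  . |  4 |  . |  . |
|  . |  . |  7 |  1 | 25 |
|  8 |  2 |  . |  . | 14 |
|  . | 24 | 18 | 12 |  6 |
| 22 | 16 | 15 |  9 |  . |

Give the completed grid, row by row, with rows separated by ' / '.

The remaining cell in row 4 is (4,1) = 65 − 60 = 5.
Row 5: 22 + 16 + 15 + 9 + ? = 65, so (5,5) = 3.
Column 1: 11 + 8 + 5 + 22 + ? = 65, so (2,1) = 19.
Column 3 needs 65; the known cells sum to 44, so (3,3) = 21.
The remaining cell in column 5 is (1,5) = 65 − 48 = 17.
Row 2 needs 65; the known cells sum to 52, so (2,2) = 13.
Using row 3: 8 + 2 + 21 + 14 + ? → (3,4) = 65 − 45 = 20.
The remaining cell in column 2 is (1,2) = 65 − 55 = 10.
Column 4: 1 + 20 + 12 + 9 + ? = 65, so (1,4) = 23.

11 10 4 23 17 / 19 13 7 1 25 / 8 2 21 20 14 / 5 24 18 12 6 / 22 16 15 9 3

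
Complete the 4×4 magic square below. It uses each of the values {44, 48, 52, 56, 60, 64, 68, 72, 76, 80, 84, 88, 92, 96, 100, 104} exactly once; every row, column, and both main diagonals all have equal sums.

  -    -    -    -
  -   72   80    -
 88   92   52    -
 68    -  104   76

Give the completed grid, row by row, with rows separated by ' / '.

The 16 entries sum to 1184, so each line sums to 1184/4 = 296.
The remaining cell in row 3 is (3,4) = 296 − 232 = 64.
Row 4 needs 296; the known cells sum to 248, so (4,2) = 48.
Using column 2: 72 + 92 + 48 + ? → (1,2) = 296 − 212 = 84.
Using column 3: 80 + 52 + 104 + ? → (1,3) = 296 − 236 = 60.
Main diagonal needs 296; the known cells sum to 200, so (1,1) = 96.
From anti-diagonal, 296 − (80 + 92 + 68) gives (1,4) = 56.
From column 1, 296 − (96 + 88 + 68) gives (2,1) = 44.
Column 4: 56 + 64 + 76 + ? = 296, so (2,4) = 100.

96 84 60 56 / 44 72 80 100 / 88 92 52 64 / 68 48 104 76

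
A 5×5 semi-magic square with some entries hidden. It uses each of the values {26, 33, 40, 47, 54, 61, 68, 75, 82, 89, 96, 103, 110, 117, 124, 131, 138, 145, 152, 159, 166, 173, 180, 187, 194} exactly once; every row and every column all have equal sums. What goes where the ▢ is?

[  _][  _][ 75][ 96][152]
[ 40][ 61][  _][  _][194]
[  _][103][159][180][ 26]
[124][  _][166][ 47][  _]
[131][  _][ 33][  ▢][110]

89

The 25 entries sum to 2750, so each line sums to 2750/5 = 550.
Row 3 needs 550; the known cells sum to 468, so (3,1) = 82.
Column 1: 40 + 82 + 124 + 131 + ? = 550, so (1,1) = 173.
Column 3 must total 550; the given cells sum to 433, so (2,3) = 117.
Column 5: 152 + 194 + 26 + 110 + ? = 550, so (4,5) = 68.
Row 1: 173 + 75 + 96 + 152 + ? = 550, so (1,2) = 54.
Row 2 must total 550; the given cells sum to 412, so (2,4) = 138.
Using row 4: 124 + 166 + 47 + 68 + ? → (4,2) = 550 − 405 = 145.
Using column 2: 54 + 61 + 103 + 145 + ? → (5,2) = 550 − 363 = 187.
Column 4 must total 550; the given cells sum to 461, so (5,4) = 89.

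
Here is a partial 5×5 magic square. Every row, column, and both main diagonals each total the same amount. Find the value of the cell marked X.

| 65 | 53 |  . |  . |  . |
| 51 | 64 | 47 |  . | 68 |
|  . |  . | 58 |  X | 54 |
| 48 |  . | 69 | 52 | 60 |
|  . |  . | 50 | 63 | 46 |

Main diagonal is complete and sums to 285; that is the magic constant.
Row 2 must total 285; the given cells sum to 230, so (2,4) = 55.
Row 4: 48 + 69 + 52 + 60 + ? = 285, so (4,2) = 56.
The remaining cell in column 3 is (1,3) = 285 − 224 = 61.
Using column 5: 68 + 54 + 60 + 46 + ? → (1,5) = 285 − 228 = 57.
The remaining cell in anti-diagonal is (5,1) = 285 − 226 = 59.
From row 1, 285 − (65 + 53 + 61 + 57) gives (1,4) = 49.
Row 5: 59 + 50 + 63 + 46 + ? = 285, so (5,2) = 67.
Column 1 needs 285; the known cells sum to 223, so (3,1) = 62.
From column 2, 285 − (53 + 64 + 56 + 67) gives (3,2) = 45.
Column 4 must total 285; the given cells sum to 219, so (3,4) = 66.

66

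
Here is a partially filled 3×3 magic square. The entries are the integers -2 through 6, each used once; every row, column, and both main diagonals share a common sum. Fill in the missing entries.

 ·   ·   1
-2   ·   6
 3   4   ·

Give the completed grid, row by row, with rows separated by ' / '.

5 0 1 / -2 2 6 / 3 4 -1

The entries are -2 through 6, which sum to 18, so each line sums to 18/3 = 6.
Using row 2: -2 + 6 + ? → (2,2) = 6 − 4 = 2.
Row 3 needs 6; the known cells sum to 7, so (3,3) = -1.
Column 1: -2 + 3 + ? = 6, so (1,1) = 5.
From column 2, 6 − (2 + 4) gives (1,2) = 0.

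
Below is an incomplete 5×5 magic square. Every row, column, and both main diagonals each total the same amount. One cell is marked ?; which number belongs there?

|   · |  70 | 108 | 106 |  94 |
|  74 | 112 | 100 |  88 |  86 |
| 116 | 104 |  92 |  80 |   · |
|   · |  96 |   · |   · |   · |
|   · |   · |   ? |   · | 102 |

76

Row 2 is complete and sums to 460; that is the magic constant.
Row 1 needs 460; the known cells sum to 378, so (1,1) = 82.
Row 3 needs 460; the known cells sum to 392, so (3,5) = 68.
The remaining cell in column 2 is (5,2) = 460 − 382 = 78.
Using column 5: 94 + 86 + 68 + 102 + ? → (4,5) = 460 − 350 = 110.
Main diagonal needs 460; the known cells sum to 388, so (4,4) = 72.
The remaining cell in anti-diagonal is (5,1) = 460 − 370 = 90.
Column 1 needs 460; the known cells sum to 362, so (4,1) = 98.
Using column 4: 106 + 88 + 80 + 72 + ? → (5,4) = 460 − 346 = 114.
Using row 4: 98 + 96 + 72 + 110 + ? → (4,3) = 460 − 376 = 84.
Row 5 needs 460; the known cells sum to 384, so (5,3) = 76.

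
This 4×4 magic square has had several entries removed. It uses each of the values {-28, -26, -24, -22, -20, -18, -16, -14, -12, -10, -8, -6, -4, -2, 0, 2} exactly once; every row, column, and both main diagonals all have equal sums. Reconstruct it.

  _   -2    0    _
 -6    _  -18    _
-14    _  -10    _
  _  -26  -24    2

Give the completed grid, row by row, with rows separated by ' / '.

-28 -2 0 -22 / -6 -16 -18 -12 / -14 -8 -10 -20 / -4 -26 -24 2

The 16 entries sum to -208, so each line sums to -208/4 = -52.
The remaining cell in row 4 is (4,1) = -52 − (-48) = -4.
From column 1, -52 − (-6 + (-14) + (-4)) gives (1,1) = -28.
Main diagonal: -28 + (-10) + 2 + ? = -52, so (2,2) = -16.
Using row 1: -28 + (-2) + 0 + ? → (1,4) = -52 − (-30) = -22.
Row 2 must total -52; the given cells sum to -40, so (2,4) = -12.
From column 2, -52 − (-2 + (-16) + (-26)) gives (3,2) = -8.
Column 4 needs -52; the known cells sum to -32, so (3,4) = -20.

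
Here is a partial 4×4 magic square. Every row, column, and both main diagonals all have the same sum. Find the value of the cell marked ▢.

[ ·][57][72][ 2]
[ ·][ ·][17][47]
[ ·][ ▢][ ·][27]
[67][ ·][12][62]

Column 4 is complete and sums to 138; that is the magic constant.
From row 1, 138 − (57 + 72 + 2) gives (1,1) = 7.
Row 4 must total 138; the given cells sum to 141, so (4,2) = -3.
From column 3, 138 − (72 + 17 + 12) gives (3,3) = 37.
Main diagonal needs 138; the known cells sum to 106, so (2,2) = 32.
Anti-diagonal must total 138; the given cells sum to 86, so (3,2) = 52.

52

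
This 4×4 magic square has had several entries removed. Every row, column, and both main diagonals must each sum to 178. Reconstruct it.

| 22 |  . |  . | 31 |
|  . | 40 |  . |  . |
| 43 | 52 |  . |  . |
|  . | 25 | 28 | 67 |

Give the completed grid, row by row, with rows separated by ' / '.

22 61 64 31 / 55 40 37 46 / 43 52 49 34 / 58 25 28 67

Using row 4: 25 + 28 + 67 + ? → (4,1) = 178 − 120 = 58.
Using column 1: 22 + 43 + 58 + ? → (2,1) = 178 − 123 = 55.
The remaining cell in column 2 is (1,2) = 178 − 117 = 61.
The remaining cell in main diagonal is (3,3) = 178 − 129 = 49.
The remaining cell in anti-diagonal is (2,3) = 178 − 141 = 37.
Using row 1: 22 + 61 + 31 + ? → (1,3) = 178 − 114 = 64.
From row 2, 178 − (55 + 40 + 37) gives (2,4) = 46.
Using row 3: 43 + 52 + 49 + ? → (3,4) = 178 − 144 = 34.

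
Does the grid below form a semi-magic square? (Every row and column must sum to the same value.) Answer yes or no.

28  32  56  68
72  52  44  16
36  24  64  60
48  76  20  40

Yes

Row 1: 28 + 32 + 56 + 68 = 184.
Row 2: 72 + 52 + 44 + 16 = 184.
Row 3: 36 + 24 + 64 + 60 = 184.
Row 4: 48 + 76 + 20 + 40 = 184.
Column 1: 28 + 72 + 36 + 48 = 184.
Column 2: 32 + 52 + 24 + 76 = 184.
Column 3: 56 + 44 + 64 + 20 = 184.
Column 4: 68 + 16 + 60 + 40 = 184.
All lines sum to 184.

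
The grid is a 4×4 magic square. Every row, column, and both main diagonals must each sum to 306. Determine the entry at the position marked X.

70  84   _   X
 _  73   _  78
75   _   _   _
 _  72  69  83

71

Row 4 must total 306; the given cells sum to 224, so (4,1) = 82.
Column 1 must total 306; the given cells sum to 227, so (2,1) = 79.
The remaining cell in column 2 is (3,2) = 306 − 229 = 77.
Main diagonal needs 306; the known cells sum to 226, so (3,3) = 80.
Row 2 must total 306; the given cells sum to 230, so (2,3) = 76.
The remaining cell in row 3 is (3,4) = 306 − 232 = 74.
The remaining cell in column 3 is (1,3) = 306 − 225 = 81.
Using column 4: 78 + 74 + 83 + ? → (1,4) = 306 − 235 = 71.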